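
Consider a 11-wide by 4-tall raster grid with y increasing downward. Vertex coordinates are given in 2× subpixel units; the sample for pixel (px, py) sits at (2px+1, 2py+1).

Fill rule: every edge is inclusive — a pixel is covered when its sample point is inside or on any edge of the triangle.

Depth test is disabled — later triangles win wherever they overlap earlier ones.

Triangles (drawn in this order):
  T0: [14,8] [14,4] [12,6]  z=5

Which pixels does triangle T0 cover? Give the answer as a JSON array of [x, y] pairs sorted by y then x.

T0:
  2·area = 8  (B↔C swapped to make it positive)
  edge (14, 8)→(12, 6): d=(-2,-2) inclusive
  edge (12, 6)→(14, 4): d=(2,-2) inclusive
  edge (14, 4)→(14, 8): d=(0,4) inclusive
    (3,0)@(7, 1): e=[0,-20,28] → .  [on edge]
    (8,0)@(17, 1): e=[20,0,-12] → .  [on edge]
    (4,1)@(9, 3): e=[0,-12,20] → .  [on edge]
    (7,1)@(15, 3): e=[12,0,-4] → .  [on edge]
    (5,2)@(11, 5): e=[0,-4,12] → .  [on edge]
    (6,2)@(13, 5): e=[4,0,4] → X  [on edge]
    (7,2)@(15, 5): e=[8,4,-4] → .
    (5,3)@(11, 7): e=[-4,0,12] → .  [on edge]
    (6,3)@(13, 7): e=[0,4,4] → X  [on edge]
    (7,3)@(15, 7): e=[4,8,-4] → .
  covered (2 px):
    . . . . . . . . . . .
    . . . . . . . . . . .
    . . . . . . X . . . .
    . . . . . . X . . . .

Result: [[6,2],[6,3]]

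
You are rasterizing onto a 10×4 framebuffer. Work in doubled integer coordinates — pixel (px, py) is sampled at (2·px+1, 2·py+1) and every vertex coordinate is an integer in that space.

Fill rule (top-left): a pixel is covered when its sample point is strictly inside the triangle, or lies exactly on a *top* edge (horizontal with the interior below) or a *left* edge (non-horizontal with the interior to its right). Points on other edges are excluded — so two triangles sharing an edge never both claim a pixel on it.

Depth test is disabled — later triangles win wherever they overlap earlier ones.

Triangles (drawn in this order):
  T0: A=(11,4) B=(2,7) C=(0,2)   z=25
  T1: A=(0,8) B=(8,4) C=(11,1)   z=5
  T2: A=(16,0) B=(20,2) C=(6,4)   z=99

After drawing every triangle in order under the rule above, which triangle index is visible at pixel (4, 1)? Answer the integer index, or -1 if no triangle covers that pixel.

T0:
  2·area = 51
  edge (11, 4)→(2, 7): d=(-9,3) right/bottom  bias=-1
  edge (2, 7)→(0, 2): d=(-2,-5) top-left  bias=+0
  edge (0, 2)→(11, 4): d=(11,2) right/bottom  bias=-1
    (0,1)@(1, 3): e=[39,3,9] → █
    (1,1)@(3, 3): e=[33,13,5] → █
    (2,1)@(5, 3): e=[27,23,1] → █
    (3,1)@(7, 3): e=[21,33,-3] → ·
    (0,2)@(1, 5): e=[21,-1,31] → ·
    (1,2)@(3, 5): e=[15,9,27] → █
    (3,2)@(7, 5): e=[3,29,19] → █
    (4,2)@(9, 5): e=[-3,39,15] → ·
    (1,3)@(3, 7): e=[-3,5,49] → ·
    (2,3)@(5, 7): e=[-9,15,45] → ·
    (3,3)@(7, 7): e=[-15,25,41] → ·
  covered (6 px):
    · · · · · · · · · ·
    █ █ █ · · · · · · ·
    · █ █ █ · · · · · ·
    · · · · · · · · · ·
T1:
  2·area = 12  (B↔C swapped to make it positive)
  edge (0, 8)→(11, 1): d=(11,-7) top-left  bias=+0
  edge (11, 1)→(8, 4): d=(-3,3) right/bottom  bias=-1
  edge (8, 4)→(0, 8): d=(-8,4) right/bottom  bias=-1
    (5,0)@(11, 1): e=[0,0,12] → ·  [on edge]
    (4,1)@(9, 3): e=[8,0,4] → ·  [on edge]
    (2,2)@(5, 5): e=[2,6,4] → █
    (3,2)@(7, 5): e=[16,0,-4] → ·  [on edge]
    (2,3)@(5, 7): e=[24,0,-12] → ·  [on edge]
  covered (1 px):
    · · · · · · · · · ·
    · · · · · · · · · ·
    · · █ · · · · · · ·
    · · · · · · · · · ·
T2:
  2·area = 36
  edge (16, 0)→(20, 2): d=(4,2) right/bottom  bias=-1
  edge (20, 2)→(6, 4): d=(-14,2) right/bottom  bias=-1
  edge (6, 4)→(16, 0): d=(10,-4) top-left  bias=+0
    (7,0)@(15, 1): e=[6,24,6] → █
    (8,0)@(17, 1): e=[2,20,14] → █
    (9,0)@(19, 1): e=[-2,16,22] → ·
    (4,1)@(9, 3): e=[26,8,2] → █
    (5,1)@(11, 3): e=[22,4,10] → █
    (6,1)@(13, 3): e=[18,0,18] → ·  [on edge]
    (7,1)@(15, 3): e=[14,-4,26] → ·
    (8,1)@(17, 3): e=[10,-8,34] → ·
    (4,2)@(9, 5): e=[34,-20,22] → ·
    (5,2)@(11, 5): e=[30,-24,30] → ·
  covered (4 px):
    · · · · · · · █ █ ·
    · · · · █ █ · · · ·
    · · · · · · · · · ·
    · · · · · · · · · ·

Z-buffer (winner per pixel, '.' = empty):
  . . . . . . . 2 2 .
  0 0 0 . 2 2 . . . .
  . 0 1 0 . . . . . .
  . . . . . . . . . .

Final: 2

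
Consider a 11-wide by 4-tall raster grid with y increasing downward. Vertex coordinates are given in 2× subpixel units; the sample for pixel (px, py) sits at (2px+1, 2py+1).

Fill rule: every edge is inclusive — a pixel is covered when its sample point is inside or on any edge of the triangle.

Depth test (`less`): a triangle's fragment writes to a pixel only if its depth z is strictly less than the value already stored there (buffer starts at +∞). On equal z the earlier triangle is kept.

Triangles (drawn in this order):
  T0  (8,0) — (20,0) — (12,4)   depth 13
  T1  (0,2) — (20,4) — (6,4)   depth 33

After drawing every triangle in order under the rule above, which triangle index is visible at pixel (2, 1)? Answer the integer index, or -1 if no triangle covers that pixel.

T0:
  2·area = 48
  edge (8, 0)→(20, 0): d=(12,0) inclusive
  edge (20, 0)→(12, 4): d=(-8,4) inclusive
  edge (12, 4)→(8, 0): d=(-4,-4) inclusive
    (4,0)@(9, 1): e=[12,36,0] → █  [on edge]
    (5,0)@(11, 1): e=[12,28,8] → █
    (6,0)@(13, 1): e=[12,20,16] → █
    (7,0)@(15, 1): e=[12,12,24] → █
    (8,0)@(17, 1): e=[12,4,32] → █
    (9,0)@(19, 1): e=[12,-4,40] → ·
    (4,1)@(9, 3): e=[36,20,-8] → ·
    (5,1)@(11, 3): e=[36,12,0] → █  [on edge]
    (7,1)@(15, 3): e=[36,-4,16] → ·
    (8,1)@(17, 3): e=[36,-12,24] → ·
    (5,2)@(11, 5): e=[60,-4,-8] → ·
    (6,2)@(13, 5): e=[60,-12,0] → ·  [on edge]
    (7,3)@(15, 7): e=[84,-36,0] → ·  [on edge]
  covered (7 px):
    · · · · █ █ █ █ █ · ·
    · · · · · █ █ · · · ·
    · · · · · · · · · · ·
    · · · · · · · · · · ·
T1:
  2·area = 28
  edge (0, 2)→(20, 4): d=(20,2) inclusive
  edge (20, 4)→(6, 4): d=(-14,0) inclusive
  edge (6, 4)→(0, 2): d=(-6,-2) inclusive
    (1,1)@(3, 3): e=[14,14,0] → █  [on edge]
    (2,1)@(5, 3): e=[10,14,4] → █
    (3,1)@(7, 3): e=[6,14,8] → █
    (4,1)@(9, 3): e=[2,14,12] → █
    (5,1)@(11, 3): e=[-2,14,16] → ·
    (1,2)@(3, 5): e=[54,-14,-12] → ·
    (2,2)@(5, 5): e=[50,-14,-8] → ·
    (3,2)@(7, 5): e=[46,-14,-4] → ·
    (4,2)@(9, 5): e=[42,-14,0] → ·  [on edge]
    (7,3)@(15, 7): e=[70,-42,0] → ·  [on edge]
  covered (4 px):
    · · · · · · · · · · ·
    · █ █ █ █ · · · · · ·
    · · · · · · · · · · ·
    · · · · · · · · · · ·

Z-buffer (winner per pixel, '.' = empty):
  . . . . 0 0 0 0 0 . .
  . 1 1 1 1 0 0 . . . .
  . . . . . . . . . . .
  . . . . . . . . . . .

Result: 1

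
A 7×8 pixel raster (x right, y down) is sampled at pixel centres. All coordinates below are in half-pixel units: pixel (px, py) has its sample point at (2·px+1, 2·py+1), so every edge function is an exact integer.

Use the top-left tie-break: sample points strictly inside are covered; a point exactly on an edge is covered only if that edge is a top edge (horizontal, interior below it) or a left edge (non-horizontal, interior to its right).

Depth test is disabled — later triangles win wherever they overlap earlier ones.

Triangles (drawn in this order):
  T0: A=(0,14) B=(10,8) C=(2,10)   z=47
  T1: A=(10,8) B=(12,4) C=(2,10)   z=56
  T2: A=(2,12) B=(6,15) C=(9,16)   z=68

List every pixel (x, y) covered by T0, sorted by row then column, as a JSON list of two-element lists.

T0:
  2·area = 28  (B↔C swapped to make it positive)
  edge (0, 14)→(2, 10): d=(2,-4) top-left  bias=+0
  edge (2, 10)→(10, 8): d=(8,-2) top-left  bias=+0
  edge (10, 8)→(0, 14): d=(-10,6) right/bottom  bias=-1
    (3,4)@(7, 9): e=[18,2,8] → █
    (4,4)@(9, 9): e=[26,6,-4] → ·
    (1,5)@(3, 11): e=[6,10,12] → █
    (2,5)@(5, 11): e=[14,14,0] → ·  [on edge]
    (3,5)@(7, 11): e=[22,18,-12] → ·
    (0,6)@(1, 13): e=[2,22,4] → █
    (1,6)@(3, 13): e=[10,26,-8] → ·
    (0,7)@(1, 15): e=[6,38,-16] → ·
  covered (3 px):
    · · · · · · ·
    · · · · · · ·
    · · · · · · ·
    · · · · · · ·
    · · · █ · · ·
    · █ · · · · ·
    █ · · · · · ·
    · · · · · · ·
T1:
  2·area = 28  (B↔C swapped to make it positive)
  edge (10, 8)→(2, 10): d=(-8,2) right/bottom  bias=-1
  edge (2, 10)→(12, 4): d=(10,-6) top-left  bias=+0
  edge (12, 4)→(10, 8): d=(-2,4) right/bottom  bias=-1
    (5,2)@(11, 5): e=[22,4,2] → █
    (6,2)@(13, 5): e=[18,16,-6] → ·
    (3,3)@(7, 7): e=[14,0,14] → █  [on edge]
    (4,3)@(9, 7): e=[10,12,6] → █
    (5,3)@(11, 7): e=[6,24,-2] → ·
    (2,4)@(5, 9): e=[2,8,18] → █
    (3,4)@(7, 9): e=[-2,20,10] → ·
    (4,4)@(9, 9): e=[-6,32,2] → ·
    (2,5)@(5, 11): e=[-14,28,14] → ·
  covered (4 px):
    · · · · · · ·
    · · · · · · ·
    · · · · · █ ·
    · · · █ █ · ·
    · · █ · · · ·
    · · · · · · ·
    · · · · · · ·
    · · · · · · ·
T2:
  2·area = 5  (B↔C swapped to make it positive)
  edge (2, 12)→(9, 16): d=(7,4) right/bottom  bias=-1
  edge (9, 16)→(6, 15): d=(-3,-1) top-left  bias=+0
  edge (6, 15)→(2, 12): d=(-4,-3) top-left  bias=+0
    (3,7)@(7, 15): e=[1,1,3] → █
    (4,7)@(9, 15): e=[-7,3,9] → ·
  covered (1 px):
    · · · · · · ·
    · · · · · · ·
    · · · · · · ·
    · · · · · · ·
    · · · · · · ·
    · · · · · · ·
    · · · · · · ·
    · · · █ · · ·

Answer: [[3,4],[1,5],[0,6]]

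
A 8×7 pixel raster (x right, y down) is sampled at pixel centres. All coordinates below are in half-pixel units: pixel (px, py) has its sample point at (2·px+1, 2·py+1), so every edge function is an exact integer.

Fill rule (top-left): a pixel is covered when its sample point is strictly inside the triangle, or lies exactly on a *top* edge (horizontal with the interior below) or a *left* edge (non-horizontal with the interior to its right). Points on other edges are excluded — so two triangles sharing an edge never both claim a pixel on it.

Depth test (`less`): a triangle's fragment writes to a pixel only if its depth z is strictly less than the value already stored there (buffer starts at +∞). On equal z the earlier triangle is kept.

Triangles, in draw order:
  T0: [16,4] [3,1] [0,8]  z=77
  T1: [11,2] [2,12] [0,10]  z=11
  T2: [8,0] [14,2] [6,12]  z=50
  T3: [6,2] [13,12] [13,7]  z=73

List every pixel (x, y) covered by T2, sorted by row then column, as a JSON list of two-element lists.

T0:
  2·area = 100  (B↔C swapped to make it positive)
  edge (16, 4)→(0, 8): d=(-16,4) right/bottom  bias=-1
  edge (0, 8)→(3, 1): d=(3,-7) top-left  bias=+0
  edge (3, 1)→(16, 4): d=(13,3) right/bottom  bias=-1
    (1,0)@(3, 1): e=[100,0,0] → ·  [on edge]
    (1,1)@(3, 3): e=[68,6,26] → #
    (2,1)@(5, 3): e=[60,20,20] → #
    (3,1)@(7, 3): e=[52,34,14] → #
    (4,1)@(9, 3): e=[44,48,8] → #
    (5,1)@(11, 3): e=[36,62,2] → #
    (6,1)@(13, 3): e=[28,76,-4] → ·
    (1,2)@(3, 5): e=[36,12,52] → #
    (6,2)@(13, 5): e=[-4,82,22] → ·
    (0,3)@(1, 7): e=[12,4,84] → #
    (2,3)@(5, 7): e=[-4,32,72] → ·
    (3,3)@(7, 7): e=[-12,46,66] → ·
  covered (12 px):
    · · · · · · · ·
    · # # # # # · ·
    · # # # # # · ·
    # # · · · · · ·
    · · · · · · · ·
    · · · · · · · ·
    · · · · · · · ·
T1:
  2·area = 38
  edge (11, 2)→(2, 12): d=(-9,10) right/bottom  bias=-1
  edge (2, 12)→(0, 10): d=(-2,-2) top-left  bias=+0
  edge (0, 10)→(11, 2): d=(11,-8) top-left  bias=+0
    (3,2)@(7, 5): e=[13,24,1] → #
    (4,2)@(9, 5): e=[-7,28,17] → ·
    (2,3)@(5, 7): e=[15,16,7] → #
    (3,3)@(7, 7): e=[-5,20,23] → ·
    (1,4)@(3, 9): e=[17,8,13] → #
    (2,4)@(5, 9): e=[-3,12,29] → ·
    (0,5)@(1, 11): e=[19,0,19] → #  [on edge]
    (1,5)@(3, 11): e=[-1,4,35] → ·
    (0,6)@(1, 13): e=[1,-4,41] → ·
    (1,6)@(3, 13): e=[-19,0,57] → ·  [on edge]
  covered (4 px):
    · · · · · · · ·
    · · · · · · · ·
    · · · # · · · ·
    · · # · · · · ·
    · # · · · · · ·
    # · · · · · · ·
    · · · · · · · ·
T2:
  2·area = 76
  edge (8, 0)→(14, 2): d=(6,2) right/bottom  bias=-1
  edge (14, 2)→(6, 12): d=(-8,10) right/bottom  bias=-1
  edge (6, 12)→(8, 0): d=(2,-12) top-left  bias=+0
    (4,0)@(9, 1): e=[4,58,14] → #
    (5,0)@(11, 1): e=[0,38,38] → ·  [on edge]
    (4,1)@(9, 3): e=[16,42,18] → #
    (5,1)@(11, 3): e=[12,22,42] → #
    (6,1)@(13, 3): e=[8,2,66] → #
    (7,1)@(15, 3): e=[4,-18,90] → ·
    (4,2)@(9, 5): e=[28,26,22] → #
    (6,2)@(13, 5): e=[20,-14,70] → ·
    (3,3)@(7, 7): e=[44,30,2] → #
    (5,3)@(11, 7): e=[36,-10,50] → ·
    (3,4)@(7, 9): e=[56,14,6] → #
    (4,4)@(9, 9): e=[52,-6,30] → ·
  covered (9 px):
    · · · · # · · ·
    · · · · # # # ·
    · · · · # # · ·
    · · · # # · · ·
    · · · # · · · ·
    · · · · · · · ·
    · · · · · · · ·
T3:
  2·area = 35  (B↔C swapped to make it positive)
  edge (6, 2)→(13, 7): d=(7,5) right/bottom  bias=-1
  edge (13, 7)→(13, 12): d=(0,5) right/bottom  bias=-1
  edge (13, 12)→(6, 2): d=(-7,-10) top-left  bias=+0
    (6,0)@(13, 1): e=[-42,0,77] → ·  [on edge]
    (3,1)@(7, 3): e=[2,30,3] → #
    (4,1)@(9, 3): e=[-8,20,23] → ·
    (6,1)@(13, 3): e=[-28,0,63] → ·  [on edge]
    (3,2)@(7, 5): e=[16,30,-11] → ·
    (4,2)@(9, 5): e=[6,20,9] → #
    (5,2)@(11, 5): e=[-4,10,29] → ·
    (6,2)@(13, 5): e=[-14,0,49] → ·  [on edge]
    (4,3)@(9, 7): e=[20,20,-5] → ·
    (5,3)@(11, 7): e=[10,10,15] → #
    (6,3)@(13, 7): e=[0,0,35] → ·  [on edge]
    (5,4)@(11, 9): e=[24,10,1] → #
    (6,4)@(13, 9): e=[14,0,21] → ·  [on edge]
    (6,5)@(13, 11): e=[28,0,7] → ·  [on edge]
    (6,6)@(13, 13): e=[42,0,-7] → ·  [on edge]
  covered (4 px):
    · · · · · · · ·
    · · · # · · · ·
    · · · · # · · ·
    · · · · · # · ·
    · · · · · # · ·
    · · · · · · · ·
    · · · · · · · ·

Answer: [[4,0],[4,1],[5,1],[6,1],[4,2],[5,2],[3,3],[4,3],[3,4]]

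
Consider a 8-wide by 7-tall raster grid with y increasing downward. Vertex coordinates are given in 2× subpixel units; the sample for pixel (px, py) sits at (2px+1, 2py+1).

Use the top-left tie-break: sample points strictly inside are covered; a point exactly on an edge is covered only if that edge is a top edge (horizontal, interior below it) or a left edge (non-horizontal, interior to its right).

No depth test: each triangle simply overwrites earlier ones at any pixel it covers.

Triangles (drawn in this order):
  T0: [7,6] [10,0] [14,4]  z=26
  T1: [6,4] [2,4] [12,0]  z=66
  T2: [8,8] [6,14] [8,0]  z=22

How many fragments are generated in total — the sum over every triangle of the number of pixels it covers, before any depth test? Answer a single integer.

T0:
  2·area = 36
  edge (7, 6)→(10, 0): d=(3,-6) top-left  bias=+0
  edge (10, 0)→(14, 4): d=(4,4) right/bottom  bias=-1
  edge (14, 4)→(7, 6): d=(-7,2) right/bottom  bias=-1
    (5,0)@(11, 1): e=[9,0,27] → ·  [on edge]
    (4,1)@(9, 3): e=[3,16,17] → █
    (5,1)@(11, 3): e=[15,8,13] → █
    (6,1)@(13, 3): e=[27,0,9] → ·  [on edge]
    (4,2)@(9, 5): e=[9,24,3] → █
    (5,2)@(11, 5): e=[21,16,-1] → ·
    (7,2)@(15, 5): e=[45,0,-9] → ·  [on edge]
    (4,3)@(9, 7): e=[15,32,-11] → ·
  covered (3 px):
    · · · · · · · ·
    · · · · █ █ · ·
    · · · · █ · · ·
    · · · · · · · ·
    · · · · · · · ·
    · · · · · · · ·
    · · · · · · · ·
T1:
  2·area = 16
  edge (6, 4)→(2, 4): d=(-4,0) right/bottom  bias=-1
  edge (2, 4)→(12, 0): d=(10,-4) top-left  bias=+0
  edge (12, 0)→(6, 4): d=(-6,4) right/bottom  bias=-1
    (2,1)@(5, 3): e=[4,2,10] → █
    (3,1)@(7, 3): e=[4,10,2] → █
    (4,1)@(9, 3): e=[4,18,-6] → ·
    (2,2)@(5, 5): e=[-4,22,-2] → ·
    (3,2)@(7, 5): e=[-4,30,-10] → ·
  covered (2 px):
    · · · · · · · ·
    · · █ █ · · · ·
    · · · · · · · ·
    · · · · · · · ·
    · · · · · · · ·
    · · · · · · · ·
    · · · · · · · ·
T2:
  2·area = 16
  edge (8, 8)→(6, 14): d=(-2,6) right/bottom  bias=-1
  edge (6, 14)→(8, 0): d=(2,-14) top-left  bias=+0
  edge (8, 0)→(8, 8): d=(0,8) right/bottom  bias=-1
    (4,2)@(9, 5): e=[0,24,-8] → ·  [on edge]
    (3,3)@(7, 7): e=[8,0,8] → █  [on edge]
    (4,3)@(9, 7): e=[-4,28,-8] → ·
    (3,4)@(7, 9): e=[4,4,8] → █
    (4,4)@(9, 9): e=[-8,32,-8] → ·
    (3,5)@(7, 11): e=[0,8,8] → ·  [on edge]
  covered (2 px):
    · · · · · · · ·
    · · · · · · · ·
    · · · · · · · ·
    · · · █ · · · ·
    · · · █ · · · ·
    · · · · · · · ·
    · · · · · · · ·

Final: 7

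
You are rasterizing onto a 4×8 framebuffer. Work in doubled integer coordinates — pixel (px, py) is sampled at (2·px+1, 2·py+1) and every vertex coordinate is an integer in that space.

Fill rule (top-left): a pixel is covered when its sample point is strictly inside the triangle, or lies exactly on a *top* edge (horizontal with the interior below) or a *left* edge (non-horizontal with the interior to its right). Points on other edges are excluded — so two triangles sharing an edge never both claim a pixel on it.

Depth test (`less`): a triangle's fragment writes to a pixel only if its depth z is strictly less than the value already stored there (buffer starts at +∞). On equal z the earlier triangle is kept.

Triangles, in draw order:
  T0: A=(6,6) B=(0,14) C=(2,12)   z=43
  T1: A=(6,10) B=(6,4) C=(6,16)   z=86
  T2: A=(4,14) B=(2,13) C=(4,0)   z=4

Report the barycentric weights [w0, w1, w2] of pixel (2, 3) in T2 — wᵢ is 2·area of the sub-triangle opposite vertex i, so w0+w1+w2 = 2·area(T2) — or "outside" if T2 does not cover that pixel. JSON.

T0:
  2·area = 4  (B↔C swapped to make it positive)
  edge (6, 6)→(2, 12): d=(-4,6) right/bottom  bias=-1
  edge (2, 12)→(0, 14): d=(-2,2) right/bottom  bias=-1
  edge (0, 14)→(6, 6): d=(6,-8) top-left  bias=+0
    (3,3)@(7, 7): e=[-10,0,14] → ·  [on edge]
    (2,4)@(5, 9): e=[-6,0,10] → ·  [on edge]
    (1,5)@(3, 11): e=[-2,0,6] → ·  [on edge]
    (0,6)@(1, 13): e=[2,0,2] → ·  [on edge]
  covered (0 px):
    · · · ·
    · · · ·
    · · · ·
    · · · ·
    · · · ·
    · · · ·
    · · · ·
    · · · ·
T1:
  degenerate (2·area = 0) — covers nothing
T2:
  2·area = 28
  edge (4, 14)→(2, 13): d=(-2,-1) top-left  bias=+0
  edge (2, 13)→(4, 0): d=(2,-13) top-left  bias=+0
  edge (4, 0)→(4, 14): d=(0,14) right/bottom  bias=-1
    (1,3)@(3, 7): e=[13,1,14] → █
    (2,3)@(5, 7): e=[15,27,-14] → ·
    (1,4)@(3, 9): e=[9,5,14] → █
    (2,4)@(5, 9): e=[11,31,-14] → ·
    (1,5)@(3, 11): e=[5,9,14] → █
    (2,5)@(5, 11): e=[7,35,-14] → ·
    (1,6)@(3, 13): e=[1,13,14] → █
    (2,6)@(5, 13): e=[3,39,-14] → ·
    (1,7)@(3, 15): e=[-3,17,14] → ·
  covered (4 px):
    · · · ·
    · · · ·
    · · · ·
    · █ · ·
    · █ · ·
    · █ · ·
    · █ · ·
    · · · ·

Answer: "outside"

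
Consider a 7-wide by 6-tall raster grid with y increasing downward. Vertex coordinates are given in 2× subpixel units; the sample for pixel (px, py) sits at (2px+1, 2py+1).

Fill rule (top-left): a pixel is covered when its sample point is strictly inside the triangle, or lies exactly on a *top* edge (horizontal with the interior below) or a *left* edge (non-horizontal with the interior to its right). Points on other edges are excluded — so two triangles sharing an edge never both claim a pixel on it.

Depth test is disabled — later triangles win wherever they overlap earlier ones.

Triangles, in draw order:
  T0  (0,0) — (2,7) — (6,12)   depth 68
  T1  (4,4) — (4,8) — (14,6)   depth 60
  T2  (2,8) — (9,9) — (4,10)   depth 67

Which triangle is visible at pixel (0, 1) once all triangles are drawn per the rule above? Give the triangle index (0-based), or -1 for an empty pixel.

T0:
  2·area = 18  (B↔C swapped to make it positive)
  edge (0, 0)→(6, 12): d=(6,12) right/bottom  bias=-1
  edge (6, 12)→(2, 7): d=(-4,-5) top-left  bias=+0
  edge (2, 7)→(0, 0): d=(-2,-7) top-left  bias=+0
    (0,1)@(1, 3): e=[6,11,1] → █
    (1,1)@(3, 3): e=[-18,21,15] → ·
    (0,2)@(1, 5): e=[18,3,-3] → ·
    (1,3)@(3, 7): e=[6,5,7] → █
    (2,3)@(5, 7): e=[-18,15,21] → ·
    (1,4)@(3, 9): e=[18,-3,3] → ·
  covered (2 px):
    · · · · · · ·
    █ · · · · · ·
    · · · · · · ·
    · █ · · · · ·
    · · · · · · ·
    · · · · · · ·
T1:
  2·area = 40  (B↔C swapped to make it positive)
  edge (4, 4)→(14, 6): d=(10,2) right/bottom  bias=-1
  edge (14, 6)→(4, 8): d=(-10,2) right/bottom  bias=-1
  edge (4, 8)→(4, 4): d=(0,-4) top-left  bias=+0
    (2,2)@(5, 5): e=[8,28,4] → █
    (3,2)@(7, 5): e=[4,24,12] → █
    (4,2)@(9, 5): e=[0,20,20] → ·  [on edge]
    (2,3)@(5, 7): e=[28,8,4] → █
    (4,3)@(9, 7): e=[20,0,20] → ·  [on edge]
    (2,4)@(5, 9): e=[48,-12,4] → ·
    (3,4)@(7, 9): e=[44,-16,12] → ·
  covered (4 px):
    · · · · · · ·
    · · · · · · ·
    · · █ █ · · ·
    · · █ █ · · ·
    · · · · · · ·
    · · · · · · ·
T2:
  2·area = 12
  edge (2, 8)→(9, 9): d=(7,1) right/bottom  bias=-1
  edge (9, 9)→(4, 10): d=(-5,1) right/bottom  bias=-1
  edge (4, 10)→(2, 8): d=(-2,-2) top-left  bias=+0
    (0,3)@(1, 7): e=[-6,18,0] → ·  [on edge]
    (1,4)@(3, 9): e=[6,6,0] → █  [on edge]
    (2,4)@(5, 9): e=[4,4,4] → █
    (3,4)@(7, 9): e=[2,2,8] → █
    (4,4)@(9, 9): e=[0,0,12] → ·  [on edge]
    (1,5)@(3, 11): e=[20,-4,-4] → ·
    (2,5)@(5, 11): e=[18,-6,0] → ·  [on edge]
    (3,5)@(7, 11): e=[16,-8,4] → ·
  covered (3 px):
    · · · · · · ·
    · · · · · · ·
    · · · · · · ·
    · · · · · · ·
    · █ █ █ · · ·
    · · · · · · ·

Z-buffer (winner per pixel, '.' = empty):
  . . . . . . .
  0 . . . . . .
  . . 1 1 . . .
  . 0 1 1 . . .
  . 2 2 2 . . .
  . . . . . . .

Final: 0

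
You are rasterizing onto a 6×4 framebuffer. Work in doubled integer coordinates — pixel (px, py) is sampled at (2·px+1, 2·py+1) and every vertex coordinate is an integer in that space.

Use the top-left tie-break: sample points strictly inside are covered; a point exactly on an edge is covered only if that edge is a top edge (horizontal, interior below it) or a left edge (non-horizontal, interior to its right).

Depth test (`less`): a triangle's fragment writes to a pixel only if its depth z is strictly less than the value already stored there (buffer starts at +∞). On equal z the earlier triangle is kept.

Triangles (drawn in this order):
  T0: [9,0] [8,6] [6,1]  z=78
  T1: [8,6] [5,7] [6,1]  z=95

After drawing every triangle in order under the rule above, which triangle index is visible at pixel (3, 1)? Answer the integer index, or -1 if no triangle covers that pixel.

T0:
  2·area = 17
  edge (9, 0)→(8, 6): d=(-1,6) right/bottom  bias=-1
  edge (8, 6)→(6, 1): d=(-2,-5) top-left  bias=+0
  edge (6, 1)→(9, 0): d=(3,-1) top-left  bias=+0
    (3,0)@(7, 1): e=[11,5,1] → █
    (4,0)@(9, 1): e=[-1,15,3] → ·
    (3,1)@(7, 3): e=[9,1,7] → █
    (4,1)@(9, 3): e=[-3,11,9] → ·
    (3,2)@(7, 5): e=[7,-3,13] → ·
  covered (2 px):
    · · · █ · ·
    · · · █ · ·
    · · · · · ·
    · · · · · ·
T1:
  2·area = 17
  edge (8, 6)→(5, 7): d=(-3,1) right/bottom  bias=-1
  edge (5, 7)→(6, 1): d=(1,-6) top-left  bias=+0
  edge (6, 1)→(8, 6): d=(2,5) right/bottom  bias=-1
    (3,2)@(7, 5): e=[4,10,3] → █
    (4,2)@(9, 5): e=[2,22,-7] → ·
    (5,2)@(11, 5): e=[0,34,-17] → ·  [on edge]
    (2,3)@(5, 7): e=[0,0,17] → ·  [on edge]
    (3,3)@(7, 7): e=[-2,12,7] → ·
  covered (1 px):
    · · · · · ·
    · · · · · ·
    · · · █ · ·
    · · · · · ·

Z-buffer (winner per pixel, '.' = empty):
  . . . 0 . .
  . . . 0 . .
  . . . 1 . .
  . . . . . .

Result: 0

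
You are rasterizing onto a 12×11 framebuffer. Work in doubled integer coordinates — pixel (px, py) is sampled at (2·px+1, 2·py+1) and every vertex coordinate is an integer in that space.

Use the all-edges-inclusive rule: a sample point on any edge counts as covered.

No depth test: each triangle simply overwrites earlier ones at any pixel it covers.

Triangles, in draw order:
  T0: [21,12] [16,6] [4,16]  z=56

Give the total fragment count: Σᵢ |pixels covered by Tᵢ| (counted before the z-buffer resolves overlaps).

T0:
  2·area = 122  (B↔C swapped to make it positive)
  edge (21, 12)→(4, 16): d=(-17,4) inclusive
  edge (4, 16)→(16, 6): d=(12,-10) inclusive
  edge (16, 6)→(21, 12): d=(5,6) inclusive
    (7,3)@(15, 7): e=[109,2,11] → █
    (8,3)@(17, 7): e=[101,22,-1] → ·
    (6,4)@(13, 9): e=[83,6,33] → █
    (8,4)@(17, 9): e=[67,46,9] → █
    (9,4)@(19, 9): e=[59,66,-3] → ·
    (5,5)@(11, 11): e=[57,10,55] → █
    (9,5)@(19, 11): e=[25,90,7] → █
    (10,5)@(21, 11): e=[17,110,-5] → ·
    (4,6)@(9, 13): e=[31,14,77] → █
    (8,6)@(17, 13): e=[-1,94,29] → ·
    (9,6)@(19, 13): e=[-9,114,17] → ·
    (3,7)@(7, 15): e=[5,18,99] → █
  covered (14 px):
    · · · · · · · · · · · ·
    · · · · · · · · · · · ·
    · · · · · · · · · · · ·
    · · · · · · · █ · · · ·
    · · · · · · █ █ █ · · ·
    · · · · · █ █ █ █ █ · ·
    · · · · █ █ █ █ · · · ·
    · · · █ · · · · · · · ·
    · · · · · · · · · · · ·
    · · · · · · · · · · · ·
    · · · · · · · · · · · ·

Final: 14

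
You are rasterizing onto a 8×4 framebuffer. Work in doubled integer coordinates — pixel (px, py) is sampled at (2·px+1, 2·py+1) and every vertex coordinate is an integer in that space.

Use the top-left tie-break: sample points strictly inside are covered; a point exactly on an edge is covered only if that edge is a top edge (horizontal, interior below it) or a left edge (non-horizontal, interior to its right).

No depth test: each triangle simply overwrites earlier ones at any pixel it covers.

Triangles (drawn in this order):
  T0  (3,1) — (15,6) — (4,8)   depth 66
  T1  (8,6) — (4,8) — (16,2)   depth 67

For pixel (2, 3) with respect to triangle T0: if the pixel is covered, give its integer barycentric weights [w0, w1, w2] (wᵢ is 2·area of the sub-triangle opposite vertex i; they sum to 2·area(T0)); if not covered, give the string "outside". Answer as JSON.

T0:
  2·area = 79
  edge (3, 1)→(15, 6): d=(12,5) right/bottom  bias=-1
  edge (15, 6)→(4, 8): d=(-11,2) right/bottom  bias=-1
  edge (4, 8)→(3, 1): d=(-1,-7) top-left  bias=+0
    (1,0)@(3, 1): e=[0,79,0] → ·  [on edge]
    (2,1)@(5, 3): e=[14,53,12] → █
    (3,1)@(7, 3): e=[4,49,26] → █
    (4,1)@(9, 3): e=[-6,45,40] → ·
    (2,2)@(5, 5): e=[38,31,10] → █
    (4,2)@(9, 5): e=[18,23,38] → █
    (5,2)@(11, 5): e=[8,19,52] → █
    (6,2)@(13, 5): e=[-2,15,66] → ·
    (2,3)@(5, 7): e=[62,9,8] → █
    (5,3)@(11, 7): e=[32,-3,50] → ·
  covered (9 px):
    · · · · · · · ·
    · · █ █ · · · ·
    · · █ █ █ █ · ·
    · · █ █ █ · · ·
T1:
  degenerate (2·area = 0) — covers nothing

Answer: [9,8,62]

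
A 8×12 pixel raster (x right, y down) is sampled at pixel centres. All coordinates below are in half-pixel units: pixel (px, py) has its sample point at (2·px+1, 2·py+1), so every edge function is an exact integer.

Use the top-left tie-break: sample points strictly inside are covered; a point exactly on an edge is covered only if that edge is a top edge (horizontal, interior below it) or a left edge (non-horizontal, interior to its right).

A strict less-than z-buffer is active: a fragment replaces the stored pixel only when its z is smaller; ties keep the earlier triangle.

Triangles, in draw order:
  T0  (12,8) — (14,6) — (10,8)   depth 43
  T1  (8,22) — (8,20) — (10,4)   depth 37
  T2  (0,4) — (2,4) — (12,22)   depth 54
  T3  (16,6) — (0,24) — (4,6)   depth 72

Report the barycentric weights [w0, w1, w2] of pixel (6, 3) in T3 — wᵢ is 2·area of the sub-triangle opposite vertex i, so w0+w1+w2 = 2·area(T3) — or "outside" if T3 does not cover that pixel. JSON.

T0:
  2·area = 4  (B↔C swapped to make it positive)
  edge (12, 8)→(10, 8): d=(-2,0) right/bottom  bias=-1
  edge (10, 8)→(14, 6): d=(4,-2) top-left  bias=+0
  edge (14, 6)→(12, 8): d=(-2,2) right/bottom  bias=-1
    (7,2)@(15, 5): e=[6,-2,0] → ·  [on edge]
    (6,3)@(13, 7): e=[2,2,0] → ·  [on edge]
    (5,4)@(11, 9): e=[-2,6,0] → ·  [on edge]
    (4,5)@(9, 11): e=[-6,10,0] → ·  [on edge]
    (3,6)@(7, 13): e=[-10,14,0] → ·  [on edge]
    (2,7)@(5, 15): e=[-14,18,0] → ·  [on edge]
    (1,8)@(3, 17): e=[-18,22,0] → ·  [on edge]
    (0,9)@(1, 19): e=[-22,26,0] → ·  [on edge]
  covered (0 px):
    · · · · · · · ·
    · · · · · · · ·
    · · · · · · · ·
    · · · · · · · ·
    · · · · · · · ·
    · · · · · · · ·
    · · · · · · · ·
    · · · · · · · ·
    · · · · · · · ·
    · · · · · · · ·
    · · · · · · · ·
    · · · · · · · ·
T1:
  2·area = 4
  edge (8, 22)→(8, 20): d=(0,-2) top-left  bias=+0
  edge (8, 20)→(10, 4): d=(2,-16) top-left  bias=+0
  edge (10, 4)→(8, 22): d=(-2,18) right/bottom  bias=-1
    (4,6)@(9, 13): e=[2,2,0] → ·  [on edge]
  covered (0 px):
    · · · · · · · ·
    · · · · · · · ·
    · · · · · · · ·
    · · · · · · · ·
    · · · · · · · ·
    · · · · · · · ·
    · · · · · · · ·
    · · · · · · · ·
    · · · · · · · ·
    · · · · · · · ·
    · · · · · · · ·
    · · · · · · · ·
T2:
  2·area = 36
  edge (0, 4)→(2, 4): d=(2,0) top-left  bias=+0
  edge (2, 4)→(12, 22): d=(10,18) right/bottom  bias=-1
  edge (12, 22)→(0, 4): d=(-12,-18) top-left  bias=+0
    (0,2)@(1, 5): e=[2,28,6] → #
    (1,2)@(3, 5): e=[2,-8,42] → ·
    (0,3)@(1, 7): e=[6,48,-18] → ·
    (1,3)@(3, 7): e=[6,12,18] → #
    (2,3)@(5, 7): e=[6,-24,54] → ·
    (1,4)@(3, 9): e=[10,32,-6] → ·
    (2,5)@(5, 11): e=[14,16,6] → #
    (3,5)@(7, 11): e=[14,-20,42] → ·
    (2,6)@(5, 13): e=[18,36,-18] → ·
    (3,6)@(7, 13): e=[18,0,18] → ·  [on edge]
    (4,8)@(9, 17): e=[26,4,6] → #
    (5,8)@(11, 17): e=[26,-32,42] → ·
  covered (4 px):
    · · · · · · · ·
    · · · · · · · ·
    # · · · · · · ·
    · # · · · · · ·
    · · · · · · · ·
    · · # · · · · ·
    · · · · · · · ·
    · · · · · · · ·
    · · · · # · · ·
    · · · · · · · ·
    · · · · · · · ·
    · · · · · · · ·
T3:
  2·area = 216
  edge (16, 6)→(0, 24): d=(-16,18) right/bottom  bias=-1
  edge (0, 24)→(4, 6): d=(4,-18) top-left  bias=+0
  edge (4, 6)→(16, 6): d=(12,0) top-left  bias=+0
    (2,3)@(5, 7): e=[182,22,12] → #
    (3,3)@(7, 7): e=[146,58,12] → #
    (4,3)@(9, 7): e=[110,94,12] → #
    (5,3)@(11, 7): e=[74,130,12] → #
    (6,3)@(13, 7): e=[38,166,12] → #
    (7,3)@(15, 7): e=[2,202,12] → #
    (2,4)@(5, 9): e=[150,30,36] → #
    (7,4)@(15, 9): e=[-30,210,36] → ·
    (1,5)@(3, 11): e=[154,2,60] → #
    (6,5)@(13, 11): e=[-26,182,60] → ·
    (1,6)@(3, 13): e=[122,10,84] → #
    (5,6)@(11, 13): e=[-22,154,84] → ·
  covered (27 px):
    · · · · · · · ·
    · · · · · · · ·
    · · · · · · · ·
    · · # # # # # #
    · · # # # # # ·
    · # # # # # · ·
    · # # # # · · ·
    · # # # · · · ·
    · # # · · · · ·
    · # · · · · · ·
    # · · · · · · ·
    · · · · · · · ·

Answer: [166,12,38]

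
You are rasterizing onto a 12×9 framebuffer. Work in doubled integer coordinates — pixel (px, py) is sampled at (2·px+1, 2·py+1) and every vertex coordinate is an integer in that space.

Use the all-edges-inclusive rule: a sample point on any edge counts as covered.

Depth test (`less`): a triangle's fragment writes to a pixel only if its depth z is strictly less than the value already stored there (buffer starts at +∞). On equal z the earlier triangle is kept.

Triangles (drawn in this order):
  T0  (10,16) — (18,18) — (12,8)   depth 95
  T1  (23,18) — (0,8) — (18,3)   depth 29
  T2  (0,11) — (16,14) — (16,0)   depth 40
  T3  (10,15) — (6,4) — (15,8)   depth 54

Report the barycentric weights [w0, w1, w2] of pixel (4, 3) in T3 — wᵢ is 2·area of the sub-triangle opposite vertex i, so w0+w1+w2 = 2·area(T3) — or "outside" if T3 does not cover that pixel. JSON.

T0:
  2·area = 68  (B↔C swapped to make it positive)
  edge (10, 16)→(12, 8): d=(2,-8) inclusive
  edge (12, 8)→(18, 18): d=(6,10) inclusive
  edge (18, 18)→(10, 16): d=(-8,-2) inclusive
    (4,1)@(9, 3): e=[-34,0,102] → ·  [on edge]
    (6,5)@(13, 11): e=[14,8,46] → █
    (7,5)@(15, 11): e=[30,-12,50] → ·
    (5,6)@(11, 13): e=[2,40,26] → █
    (7,6)@(15, 13): e=[34,0,34] → █  [on edge]
    (8,6)@(17, 13): e=[50,-20,38] → ·
    (5,7)@(11, 15): e=[6,52,10] → █
    (8,7)@(17, 15): e=[54,-8,22] → ·
    (5,8)@(11, 17): e=[10,64,-6] → ·
    (6,8)@(13, 17): e=[26,44,-2] → ·
    (7,8)@(15, 17): e=[42,24,2] → █
    (8,8)@(17, 17): e=[58,4,6] → █
  covered (9 px):
    · · · · · · · · · · · ·
    · · · · · · · · · · · ·
    · · · · · · · · · · · ·
    · · · · · · · · · · · ·
    · · · · · · · · · · · ·
    · · · · · · █ · · · · ·
    · · · · · █ █ █ · · · ·
    · · · · · █ █ █ · · · ·
    · · · · · · · █ █ · · ·
T1:
  2·area = 295
  edge (23, 18)→(0, 8): d=(-23,-10) inclusive
  edge (0, 8)→(18, 3): d=(18,-5) inclusive
  edge (18, 3)→(23, 18): d=(5,15) inclusive
    (5,2)@(11, 5): e=[179,1,115] → █
    (6,2)@(13, 5): e=[199,11,85] → █
    (7,2)@(15, 5): e=[219,21,55] → █
    (8,2)@(17, 5): e=[239,31,25] → █
    (9,2)@(19, 5): e=[259,41,-5] → ·
    (2,3)@(5, 7): e=[73,7,215] → █
    (3,3)@(7, 7): e=[93,17,185] → █
    (4,3)@(9, 7): e=[113,27,155] → █
    (9,3)@(19, 7): e=[213,77,5] → █
    (10,3)@(21, 7): e=[233,87,-25] → ·
    (1,4)@(3, 9): e=[7,33,255] → █
    (10,4)@(21, 9): e=[187,123,-15] → ·
  covered (37 px):
    · · · · · · · · · · · ·
    · · · · · · · · · · · ·
    · · · · · █ █ █ █ · · ·
    · · █ █ █ █ █ █ █ █ · ·
    · █ █ █ █ █ █ █ █ █ · ·
    · · · █ █ █ █ █ █ █ · ·
    · · · · · · █ █ █ █ █ ·
    · · · · · · · · █ █ █ ·
    · · · · · · · · · · █ ·
T2:
  2·area = 224  (B↔C swapped to make it positive)
  edge (0, 11)→(16, 0): d=(16,-11) inclusive
  edge (16, 0)→(16, 14): d=(0,14) inclusive
  edge (16, 14)→(0, 11): d=(-16,-3) inclusive
    (7,0)@(15, 1): e=[5,14,205] → █
    (8,0)@(17, 1): e=[27,-14,211] → ·
    (6,1)@(13, 3): e=[15,42,167] → █
    (8,1)@(17, 3): e=[59,-14,179] → ·
    (4,2)@(9, 5): e=[3,98,123] → █
    (5,2)@(11, 5): e=[25,70,129] → █
    (8,2)@(17, 5): e=[91,-14,147] → ·
    (3,3)@(7, 7): e=[13,126,85] → █
    (8,3)@(17, 7): e=[123,-14,115] → ·
    (1,4)@(3, 9): e=[1,182,41] → █
    (2,4)@(5, 9): e=[23,154,47] → █
    (8,4)@(17, 9): e=[155,-14,83] → ·
  covered (30 px):
    · · · · · · · █ · · · ·
    · · · · · · █ █ · · · ·
    · · · · █ █ █ █ · · · ·
    · · · █ █ █ █ █ · · · ·
    · █ █ █ █ █ █ █ · · · ·
    █ █ █ █ █ █ █ █ · · · ·
    · · · · · █ █ █ · · · ·
    · · · · · · · · · · · ·
    · · · · · · · · · · · ·
T3:
  2·area = 83
  edge (10, 15)→(6, 4): d=(-4,-11) inclusive
  edge (6, 4)→(15, 8): d=(9,4) inclusive
  edge (15, 8)→(10, 15): d=(-5,7) inclusive
    (3,2)@(7, 5): e=[7,5,71] → █
    (4,2)@(9, 5): e=[29,-3,57] → ·
    (3,3)@(7, 7): e=[-1,23,61] → ·
    (4,3)@(9, 7): e=[21,15,47] → █
    (5,3)@(11, 7): e=[43,7,33] → █
    (6,3)@(13, 7): e=[65,-1,19] → ·
    (4,4)@(9, 9): e=[13,33,37] → █
    (6,4)@(13, 9): e=[57,17,9] → █
    (7,4)@(15, 9): e=[79,9,-5] → ·
    (4,5)@(9, 11): e=[5,51,27] → █
    (6,5)@(13, 11): e=[49,35,-1] → ·
    (4,6)@(9, 13): e=[-3,69,17] → ·
  covered (9 px):
    · · · · · · · · · · · ·
    · · · · · · · · · · · ·
    · · · █ · · · · · · · ·
    · · · · █ █ · · · · · ·
    · · · · █ █ █ · · · · ·
    · · · · █ █ · · · · · ·
    · · · · · █ · · · · · ·
    · · · · · · · · · · · ·
    · · · · · · · · · · · ·

Result: [15,47,21]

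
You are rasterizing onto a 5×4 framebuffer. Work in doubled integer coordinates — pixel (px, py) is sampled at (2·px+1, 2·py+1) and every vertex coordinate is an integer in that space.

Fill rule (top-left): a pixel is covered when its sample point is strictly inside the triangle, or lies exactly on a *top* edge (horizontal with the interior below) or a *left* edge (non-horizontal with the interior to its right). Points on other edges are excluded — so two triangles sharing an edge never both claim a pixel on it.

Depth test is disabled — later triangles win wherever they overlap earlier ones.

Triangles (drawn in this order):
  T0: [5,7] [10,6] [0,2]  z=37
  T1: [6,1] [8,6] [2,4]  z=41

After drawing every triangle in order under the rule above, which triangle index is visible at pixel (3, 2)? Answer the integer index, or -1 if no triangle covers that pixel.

T0:
  2·area = 30  (B↔C swapped to make it positive)
  edge (5, 7)→(0, 2): d=(-5,-5) top-left  bias=+0
  edge (0, 2)→(10, 6): d=(10,4) right/bottom  bias=-1
  edge (10, 6)→(5, 7): d=(-5,1) right/bottom  bias=-1
    (0,1)@(1, 3): e=[0,6,24] → #  [on edge]
    (1,1)@(3, 3): e=[10,-2,22] → ·
    (0,2)@(1, 5): e=[-10,26,14] → ·
    (1,2)@(3, 5): e=[0,18,12] → #  [on edge]
    (2,2)@(5, 5): e=[10,10,10] → #
    (3,2)@(7, 5): e=[20,2,8] → #
    (4,2)@(9, 5): e=[30,-6,6] → ·
    (1,3)@(3, 7): e=[-10,38,2] → ·
    (2,3)@(5, 7): e=[0,30,0] → ·  [on edge]
    (3,3)@(7, 7): e=[10,22,-2] → ·
  covered (4 px):
    · · · · ·
    # · · · ·
    · # # # ·
    · · · · ·
T1:
  2·area = 26
  edge (6, 1)→(8, 6): d=(2,5) right/bottom  bias=-1
  edge (8, 6)→(2, 4): d=(-6,-2) top-left  bias=+0
  edge (2, 4)→(6, 1): d=(4,-3) top-left  bias=+0
    (2,1)@(5, 3): e=[9,12,5] → #
    (3,1)@(7, 3): e=[-1,16,11] → ·
    (2,2)@(5, 5): e=[13,0,13] → #  [on edge]
    (3,2)@(7, 5): e=[3,4,19] → #
    (4,2)@(9, 5): e=[-7,8,25] → ·
    (2,3)@(5, 7): e=[17,-12,21] → ·
    (3,3)@(7, 7): e=[7,-8,27] → ·
  covered (3 px):
    · · · · ·
    · · # · ·
    · · # # ·
    · · · · ·

Z-buffer (winner per pixel, '.' = empty):
  . . . . .
  0 . 1 . .
  . 0 1 1 .
  . . . . .

Final: 1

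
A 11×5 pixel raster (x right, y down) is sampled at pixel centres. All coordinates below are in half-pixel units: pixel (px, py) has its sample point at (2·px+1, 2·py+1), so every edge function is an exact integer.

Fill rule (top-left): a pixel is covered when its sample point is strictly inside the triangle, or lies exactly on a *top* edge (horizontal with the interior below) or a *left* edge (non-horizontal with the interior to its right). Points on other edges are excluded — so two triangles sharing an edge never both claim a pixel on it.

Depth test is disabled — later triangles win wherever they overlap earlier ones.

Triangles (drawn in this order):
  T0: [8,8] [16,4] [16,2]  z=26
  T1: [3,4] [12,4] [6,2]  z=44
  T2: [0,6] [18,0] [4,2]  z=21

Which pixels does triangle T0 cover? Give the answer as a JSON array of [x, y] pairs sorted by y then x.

T0:
  2·area = 16  (B↔C swapped to make it positive)
  edge (8, 8)→(16, 2): d=(8,-6) top-left  bias=+0
  edge (16, 2)→(16, 4): d=(0,2) right/bottom  bias=-1
  edge (16, 4)→(8, 8): d=(-8,4) right/bottom  bias=-1
    (7,1)@(15, 3): e=[2,2,12] → █
    (8,1)@(17, 3): e=[14,-2,4] → ·
    (6,2)@(13, 5): e=[6,6,4] → █
    (7,2)@(15, 5): e=[18,2,-4] → ·
    (6,3)@(13, 7): e=[22,6,-12] → ·
  covered (2 px):
    · · · · · · · · · · ·
    · · · · · · · █ · · ·
    · · · · · · █ · · · ·
    · · · · · · · · · · ·
    · · · · · · · · · · ·
T1:
  2·area = 18  (B↔C swapped to make it positive)
  edge (3, 4)→(6, 2): d=(3,-2) top-left  bias=+0
  edge (6, 2)→(12, 4): d=(6,2) right/bottom  bias=-1
  edge (12, 4)→(3, 4): d=(-9,0) right/bottom  bias=-1
    (1,0)@(3, 1): e=[-9,0,27] → ·  [on edge]
    (2,1)@(5, 3): e=[1,8,9] → █
    (3,1)@(7, 3): e=[5,4,9] → █
    (4,1)@(9, 3): e=[9,0,9] → ·  [on edge]
    (2,2)@(5, 5): e=[7,20,-9] → ·
    (3,2)@(7, 5): e=[11,16,-9] → ·
    (7,2)@(15, 5): e=[27,0,-9] → ·  [on edge]
    (10,3)@(21, 7): e=[45,0,-27] → ·  [on edge]
  covered (2 px):
    · · · · · · · · · · ·
    · · █ █ · · · · · · ·
    · · · · · · · · · · ·
    · · · · · · · · · · ·
    · · · · · · · · · · ·
T2:
  2·area = 48  (B↔C swapped to make it positive)
  edge (0, 6)→(4, 2): d=(4,-4) top-left  bias=+0
  edge (4, 2)→(18, 0): d=(14,-2) top-left  bias=+0
  edge (18, 0)→(0, 6): d=(-18,6) right/bottom  bias=-1
    (2,0)@(5, 1): e=[0,-12,60] → ·  [on edge]
    (5,0)@(11, 1): e=[24,0,24] → █  [on edge]
    (6,0)@(13, 1): e=[32,4,12] → █
    (7,0)@(15, 1): e=[40,8,0] → ·  [on edge]
    (1,1)@(3, 3): e=[0,12,36] → █  [on edge]
    (2,1)@(5, 3): e=[8,16,24] → █
    (3,1)@(7, 3): e=[16,20,12] → █
    (4,1)@(9, 3): e=[24,24,0] → ·  [on edge]
    (5,1)@(11, 3): e=[32,28,-12] → ·
    (6,1)@(13, 3): e=[40,32,-24] → ·
    (0,2)@(1, 5): e=[0,36,12] → █  [on edge]
    (1,2)@(3, 5): e=[8,40,0] → ·  [on edge]
  covered (6 px):
    · · · · · █ █ · · · ·
    · █ █ █ · · · · · · ·
    █ · · · · · · · · · ·
    · · · · · · · · · · ·
    · · · · · · · · · · ·

Result: [[7,1],[6,2]]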